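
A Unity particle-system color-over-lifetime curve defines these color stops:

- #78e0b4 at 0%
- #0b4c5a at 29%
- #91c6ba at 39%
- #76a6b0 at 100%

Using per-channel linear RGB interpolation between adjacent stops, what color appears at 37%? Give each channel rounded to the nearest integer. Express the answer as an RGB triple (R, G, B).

(118, 174, 167)

37% lies between the 29% and 39% stops, so the local fraction is t = (37 − 29)/(39 − 29) = 8/10 ≈ 0.8.
#0b4c5a → (11, 76, 90); #91c6ba → (145, 198, 186).
R = 11 + 0.8 × (145 − 11) = 118.2 → 118
G = 76 + 0.8 × (198 − 76) = 173.6 → 174
B = 90 + 0.8 × (186 − 90) = 166.8 → 167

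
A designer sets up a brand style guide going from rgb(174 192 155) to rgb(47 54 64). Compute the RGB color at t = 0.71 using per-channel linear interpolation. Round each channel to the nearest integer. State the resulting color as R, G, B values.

R = 174 + 0.71 × (47 − 174) = 174 + 0.71 × -127 = 83.83 → 84
G = 192 + 0.71 × (54 − 192) = 192 + 0.71 × -138 = 94.02 → 94
B = 155 + 0.71 × (64 − 155) = 155 + 0.71 × -91 = 90.39 → 90

(84, 94, 90)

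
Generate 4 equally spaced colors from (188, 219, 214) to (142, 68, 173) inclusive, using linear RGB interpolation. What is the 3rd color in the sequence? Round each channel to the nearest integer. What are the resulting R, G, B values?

(157, 118, 187)

With 4 swatches and endpoints inclusive, swatch 3 sits at t = (3 − 1)/(4 − 1) = 2/3 ≈ 0.6667.
R = 188 + 0.6667 × (142 − 188) = 157.332 → 157
G = 219 + 0.6667 × (68 − 219) = 118.328 → 118
B = 214 + 0.6667 × (173 − 214) = 186.665 → 187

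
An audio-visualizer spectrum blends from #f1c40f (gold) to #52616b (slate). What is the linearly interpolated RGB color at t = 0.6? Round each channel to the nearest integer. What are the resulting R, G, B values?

(146, 137, 70)

#f1c40f → (241, 196, 15); #52616b → (82, 97, 107).
R = 241 + 0.6 × (82 − 241) = 241 + 0.6 × -159 = 145.6 → 146
G = 196 + 0.6 × (97 − 196) = 196 + 0.6 × -99 = 136.6 → 137
B = 15 + 0.6 × (107 − 15) = 15 + 0.6 × 92 = 70.2 → 70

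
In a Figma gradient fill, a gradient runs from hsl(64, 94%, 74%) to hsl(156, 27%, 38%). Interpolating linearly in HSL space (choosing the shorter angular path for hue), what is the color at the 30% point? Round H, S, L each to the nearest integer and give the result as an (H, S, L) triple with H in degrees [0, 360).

Hue arc: Δh = 156 − 64 = 92° (|Δh| ≤ 180, already the shorter path).
H = 64 + 0.3 × (92) = 91.6 → 92°
S = 94 + 0.3 × (27 − 94) = 73.9 → 74%
L = 74 + 0.3 × (38 − 74) = 63.2 → 63%

(92, 74, 63)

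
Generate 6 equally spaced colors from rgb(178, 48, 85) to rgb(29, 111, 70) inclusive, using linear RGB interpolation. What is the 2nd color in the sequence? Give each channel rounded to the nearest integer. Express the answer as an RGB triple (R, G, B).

With 6 swatches and endpoints inclusive, swatch 2 sits at t = (2 − 1)/(6 − 1) = 1/5 ≈ 0.2.
R = 178 + 0.2 × (29 − 178) = 148.2 → 148
G = 48 + 0.2 × (111 − 48) = 60.6 → 61
B = 85 + 0.2 × (70 − 85) = 82 → 82

(148, 61, 82)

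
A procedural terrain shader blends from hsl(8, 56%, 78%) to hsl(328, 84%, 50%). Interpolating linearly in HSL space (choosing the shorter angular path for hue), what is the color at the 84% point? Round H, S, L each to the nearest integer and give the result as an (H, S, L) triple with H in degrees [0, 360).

(334, 80, 54)

Hue: 328 − 8 = 320°, but |320| > 180 so the shorter arc goes the other way: Δh = 320 − 360 = -40°.
H = 8 + 0.84 × (-40) = -25.6 → -26 → -26 mod 360 = 334°
S = 56 + 0.84 × (84 − 56) = 79.52 → 80%
L = 78 + 0.84 × (50 − 78) = 54.48 → 54%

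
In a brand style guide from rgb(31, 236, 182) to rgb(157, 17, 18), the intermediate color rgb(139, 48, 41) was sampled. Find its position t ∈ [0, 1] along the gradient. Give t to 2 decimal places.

Invert the lerp on the G channel (largest span, 219): t = (48 − 236) / (17 − 236) = -188/-219 = 0.85845.
Check on R: (139 − 31)/(157 − 31) = 0.8571 ✓

0.86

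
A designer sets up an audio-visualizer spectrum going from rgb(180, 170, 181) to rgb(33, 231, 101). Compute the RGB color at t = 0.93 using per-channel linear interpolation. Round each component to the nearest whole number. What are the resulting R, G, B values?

(43, 227, 107)

R = 180 + 0.93 × (33 − 180) = 180 + 0.93 × -147 = 43.29 → 43
G = 170 + 0.93 × (231 − 170) = 170 + 0.93 × 61 = 226.73 → 227
B = 181 + 0.93 × (101 − 181) = 181 + 0.93 × -80 = 106.6 → 107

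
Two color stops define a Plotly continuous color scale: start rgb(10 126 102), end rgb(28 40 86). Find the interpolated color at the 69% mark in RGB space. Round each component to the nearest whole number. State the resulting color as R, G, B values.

(22, 67, 91)

69% corresponds to t = 0.69.
R = 10 + 0.69 × (28 − 10) = 10 + 0.69 × 18 = 22.42 → 22
G = 126 + 0.69 × (40 − 126) = 126 + 0.69 × -86 = 66.66 → 67
B = 102 + 0.69 × (86 − 102) = 102 + 0.69 × -16 = 90.96 → 91
So the blended color is (22, 67, 91), about #16435b.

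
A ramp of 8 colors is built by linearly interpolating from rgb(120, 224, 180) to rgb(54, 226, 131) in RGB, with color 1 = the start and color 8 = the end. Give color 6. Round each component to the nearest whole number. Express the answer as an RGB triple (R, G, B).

With 8 swatches and endpoints inclusive, swatch 6 sits at t = (6 − 1)/(8 − 1) = 5/7 ≈ 0.7143.
R = 120 + 0.7143 × (54 − 120) = 72.856 → 73
G = 224 + 0.7143 × (226 − 224) = 225.429 → 225
B = 180 + 0.7143 × (131 − 180) = 144.999 → 145

(73, 225, 145)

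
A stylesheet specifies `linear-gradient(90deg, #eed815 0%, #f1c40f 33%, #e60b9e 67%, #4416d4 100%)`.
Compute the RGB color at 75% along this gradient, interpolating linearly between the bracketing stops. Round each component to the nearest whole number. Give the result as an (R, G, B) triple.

75% lies between the 67% and 100% stops, so the local fraction is t = (75 − 67)/(100 − 67) = 8/33 ≈ 0.2424.
#e60b9e → (230, 11, 158); #4416d4 → (68, 22, 212).
R = 230 + 0.2424 × (68 − 230) = 190.731 → 191
G = 11 + 0.2424 × (22 − 11) = 13.666 → 14
B = 158 + 0.2424 × (212 − 158) = 171.09 → 171

(191, 14, 171)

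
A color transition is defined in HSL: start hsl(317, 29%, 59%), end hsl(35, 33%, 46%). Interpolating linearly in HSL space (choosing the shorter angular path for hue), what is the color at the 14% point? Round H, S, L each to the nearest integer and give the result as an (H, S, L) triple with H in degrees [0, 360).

Hue: 35 − 317 = -282°, but |-282| > 180 so the shorter arc goes the other way: Δh = -282 + 360 = 78°.
H = 317 + 0.14 × (78) = 327.92 → 328°
S = 29 + 0.14 × (33 − 29) = 29.56 → 30%
L = 59 + 0.14 × (46 − 59) = 57.18 → 57%

(328, 30, 57)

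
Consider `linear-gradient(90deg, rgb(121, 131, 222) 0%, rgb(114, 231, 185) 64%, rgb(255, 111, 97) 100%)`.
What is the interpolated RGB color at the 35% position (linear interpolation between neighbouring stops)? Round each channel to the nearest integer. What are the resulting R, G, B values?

35% lies between the 0% and 64% stops, so the local fraction is t = (35 − 0)/(64 − 0) = 35/64 ≈ 0.5469.
R = 121 + 0.5469 × (114 − 121) = 117.172 → 117
G = 131 + 0.5469 × (231 − 131) = 185.69 → 186
B = 222 + 0.5469 × (185 − 222) = 201.765 → 202

(117, 186, 202)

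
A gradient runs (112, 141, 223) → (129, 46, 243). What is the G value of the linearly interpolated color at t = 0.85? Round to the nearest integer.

60

G = 141 + 0.85 × (46 − 141) = 60.25 → 60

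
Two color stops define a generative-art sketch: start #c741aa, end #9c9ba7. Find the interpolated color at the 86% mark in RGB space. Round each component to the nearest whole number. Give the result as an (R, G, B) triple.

#c741aa → (199, 65, 170); #9c9ba7 → (156, 155, 167).
86% corresponds to t = 0.86.
R = 199 + 0.86 × (156 − 199) = 199 + 0.86 × -43 = 162.02 → 162
G = 65 + 0.86 × (155 − 65) = 65 + 0.86 × 90 = 142.4 → 142
B = 170 + 0.86 × (167 − 170) = 170 + 0.86 × -3 = 167.42 → 167

(162, 142, 167)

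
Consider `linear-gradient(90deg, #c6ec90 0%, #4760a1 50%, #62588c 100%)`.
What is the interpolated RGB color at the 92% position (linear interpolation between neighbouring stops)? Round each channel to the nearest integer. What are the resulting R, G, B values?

(94, 89, 143)

92% lies between the 50% and 100% stops, so the local fraction is t = (92 − 50)/(100 − 50) = 42/50 ≈ 0.84.
#4760a1 → (71, 96, 161); #62588c → (98, 88, 140).
R = 71 + 0.84 × (98 − 71) = 93.68 → 94
G = 96 + 0.84 × (88 − 96) = 89.28 → 89
B = 161 + 0.84 × (140 − 161) = 143.36 → 143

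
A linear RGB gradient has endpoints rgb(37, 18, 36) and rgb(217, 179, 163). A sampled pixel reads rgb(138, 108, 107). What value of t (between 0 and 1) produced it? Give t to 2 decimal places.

Invert the lerp on the R channel (largest span, 180): t = (138 − 37) / (217 − 37) = 101/180 = 0.56111.
Check on G: (108 − 18)/(179 − 18) = 0.559 ✓

0.56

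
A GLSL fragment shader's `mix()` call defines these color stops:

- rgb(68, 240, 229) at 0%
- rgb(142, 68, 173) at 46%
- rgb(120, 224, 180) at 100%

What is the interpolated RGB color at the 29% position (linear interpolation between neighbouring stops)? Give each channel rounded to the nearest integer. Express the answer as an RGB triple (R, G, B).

29% lies between the 0% and 46% stops, so the local fraction is t = (29 − 0)/(46 − 0) = 29/46 ≈ 0.6304.
R = 68 + 0.6304 × (142 − 68) = 114.65 → 115
G = 240 + 0.6304 × (68 − 240) = 131.571 → 132
B = 229 + 0.6304 × (173 − 229) = 193.698 → 194

(115, 132, 194)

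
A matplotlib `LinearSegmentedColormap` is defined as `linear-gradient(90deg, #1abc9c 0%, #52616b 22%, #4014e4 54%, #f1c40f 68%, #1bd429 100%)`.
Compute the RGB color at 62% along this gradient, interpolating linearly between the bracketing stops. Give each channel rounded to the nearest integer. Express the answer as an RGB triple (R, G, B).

(165, 121, 106)

62% lies between the 54% and 68% stops, so the local fraction is t = (62 − 54)/(68 − 54) = 8/14 ≈ 0.5714.
#4014e4 → (64, 20, 228); #f1c40f → (241, 196, 15).
R = 64 + 0.5714 × (241 − 64) = 165.138 → 165
G = 20 + 0.5714 × (196 − 20) = 120.566 → 121
B = 228 + 0.5714 × (15 − 228) = 106.292 → 106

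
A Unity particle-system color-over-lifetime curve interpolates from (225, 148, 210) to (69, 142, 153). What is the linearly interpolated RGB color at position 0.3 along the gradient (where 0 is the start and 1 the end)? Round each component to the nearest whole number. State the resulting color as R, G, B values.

(178, 146, 193)

R = 225 + 0.3 × (69 − 225) = 225 + 0.3 × -156 = 178.2 → 178
G = 148 + 0.3 × (142 − 148) = 148 + 0.3 × -6 = 146.2 → 146
B = 210 + 0.3 × (153 − 210) = 210 + 0.3 × -57 = 192.9 → 193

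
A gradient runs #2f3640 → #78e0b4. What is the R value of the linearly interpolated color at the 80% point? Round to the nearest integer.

R₁ = 47 (from #2f3640), R₂ = 120 (from #78e0b4).
R = 47 + 0.8 × (120 − 47) = 105.4 → 105

105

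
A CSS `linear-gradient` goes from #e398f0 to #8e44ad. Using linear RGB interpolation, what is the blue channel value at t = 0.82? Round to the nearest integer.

185

B₁ = 240 (from #e398f0), B₂ = 173 (from #8e44ad).
B = 240 + 0.82 × (173 − 240) = 185.06 → 185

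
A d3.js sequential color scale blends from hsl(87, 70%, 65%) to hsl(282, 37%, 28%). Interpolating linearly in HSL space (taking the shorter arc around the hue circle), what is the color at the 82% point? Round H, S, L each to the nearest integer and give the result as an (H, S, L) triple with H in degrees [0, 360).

Hue: 282 − 87 = 195°, but |195| > 180 so the shorter arc goes the other way: Δh = 195 − 360 = -165°.
H = 87 + 0.82 × (-165) = -48.3 → -48 → -48 mod 360 = 312°
S = 70 + 0.82 × (37 − 70) = 42.94 → 43%
L = 65 + 0.82 × (28 − 65) = 34.66 → 35%

(312, 43, 35)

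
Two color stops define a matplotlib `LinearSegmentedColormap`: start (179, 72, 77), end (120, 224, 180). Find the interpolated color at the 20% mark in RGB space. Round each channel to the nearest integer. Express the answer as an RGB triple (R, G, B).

20% corresponds to t = 0.2.
R = 179 + 0.2 × (120 − 179) = 179 + 0.2 × -59 = 167.2 → 167
G = 72 + 0.2 × (224 − 72) = 72 + 0.2 × 152 = 102.4 → 102
B = 77 + 0.2 × (180 − 77) = 77 + 0.2 × 103 = 97.6 → 98

(167, 102, 98)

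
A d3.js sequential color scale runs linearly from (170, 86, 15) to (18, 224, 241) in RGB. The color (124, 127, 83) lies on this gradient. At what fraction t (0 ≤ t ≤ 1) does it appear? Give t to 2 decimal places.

Invert the lerp on the B channel (largest span, 226): t = (83 − 15) / (241 − 15) = 68/226 = 0.30088.
Check on R: (124 − 170)/(18 − 170) = 0.3026 ✓

0.30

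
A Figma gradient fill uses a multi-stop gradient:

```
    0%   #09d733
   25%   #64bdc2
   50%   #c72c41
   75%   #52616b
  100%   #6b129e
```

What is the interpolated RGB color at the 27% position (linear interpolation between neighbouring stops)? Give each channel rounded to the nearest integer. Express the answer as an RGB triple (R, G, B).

(108, 177, 184)

27% lies between the 25% and 50% stops, so the local fraction is t = (27 − 25)/(50 − 25) = 2/25 ≈ 0.08.
#64bdc2 → (100, 189, 194); #c72c41 → (199, 44, 65).
R = 100 + 0.08 × (199 − 100) = 107.92 → 108
G = 189 + 0.08 × (44 − 189) = 177.4 → 177
B = 194 + 0.08 × (65 − 194) = 183.68 → 184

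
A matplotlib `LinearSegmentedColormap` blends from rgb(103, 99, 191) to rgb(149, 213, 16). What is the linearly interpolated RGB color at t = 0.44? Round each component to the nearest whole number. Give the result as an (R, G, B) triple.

R = 103 + 0.44 × (149 − 103) = 103 + 0.44 × 46 = 123.24 → 123
G = 99 + 0.44 × (213 − 99) = 99 + 0.44 × 114 = 149.16 → 149
B = 191 + 0.44 × (16 − 191) = 191 + 0.44 × -175 = 114 → 114

(123, 149, 114)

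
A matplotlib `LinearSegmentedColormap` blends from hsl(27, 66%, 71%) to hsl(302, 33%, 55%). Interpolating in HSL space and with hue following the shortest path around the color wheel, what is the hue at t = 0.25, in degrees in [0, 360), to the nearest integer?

Hue: 302 − 27 = 275°, but |275| > 180 so the shorter arc goes the other way: Δh = 275 − 360 = -85°.
H = 27 + 0.25 × (-85) = 5.75 → 6°

6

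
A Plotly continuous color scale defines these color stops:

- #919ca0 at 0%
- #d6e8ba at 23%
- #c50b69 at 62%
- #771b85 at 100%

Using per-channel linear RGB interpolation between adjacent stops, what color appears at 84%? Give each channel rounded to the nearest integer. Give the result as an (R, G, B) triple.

84% lies between the 62% and 100% stops, so the local fraction is t = (84 − 62)/(100 − 62) = 22/38 ≈ 0.5789.
#c50b69 → (197, 11, 105); #771b85 → (119, 27, 133).
R = 197 + 0.5789 × (119 − 197) = 151.846 → 152
G = 11 + 0.5789 × (27 − 11) = 20.262 → 20
B = 105 + 0.5789 × (133 − 105) = 121.209 → 121

(152, 20, 121)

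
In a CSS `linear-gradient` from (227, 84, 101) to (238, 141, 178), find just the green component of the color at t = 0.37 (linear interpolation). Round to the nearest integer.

105

G = 84 + 0.37 × (141 − 84) = 105.09 → 105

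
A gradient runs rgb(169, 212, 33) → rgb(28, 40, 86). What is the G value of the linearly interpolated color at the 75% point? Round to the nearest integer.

G = 212 + 0.75 × (40 − 212) = 83 → 83

83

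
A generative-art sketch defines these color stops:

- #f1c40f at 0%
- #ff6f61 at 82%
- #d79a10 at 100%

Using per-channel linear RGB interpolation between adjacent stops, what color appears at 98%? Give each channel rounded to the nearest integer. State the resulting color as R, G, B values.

(219, 149, 25)

98% lies between the 82% and 100% stops, so the local fraction is t = (98 − 82)/(100 − 82) = 16/18 ≈ 0.8889.
#ff6f61 → (255, 111, 97); #d79a10 → (215, 154, 16).
R = 255 + 0.8889 × (215 − 255) = 219.444 → 219
G = 111 + 0.8889 × (154 − 111) = 149.223 → 149
B = 97 + 0.8889 × (16 − 97) = 24.999 → 25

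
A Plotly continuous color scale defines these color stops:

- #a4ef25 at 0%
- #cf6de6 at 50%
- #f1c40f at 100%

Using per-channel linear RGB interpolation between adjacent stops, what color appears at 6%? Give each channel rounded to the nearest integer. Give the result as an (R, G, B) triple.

6% lies between the 0% and 50% stops, so the local fraction is t = (6 − 0)/(50 − 0) = 6/50 ≈ 0.12.
#a4ef25 → (164, 239, 37); #cf6de6 → (207, 109, 230).
R = 164 + 0.12 × (207 − 164) = 169.16 → 169
G = 239 + 0.12 × (109 − 239) = 223.4 → 223
B = 37 + 0.12 × (230 − 37) = 60.16 → 60

(169, 223, 60)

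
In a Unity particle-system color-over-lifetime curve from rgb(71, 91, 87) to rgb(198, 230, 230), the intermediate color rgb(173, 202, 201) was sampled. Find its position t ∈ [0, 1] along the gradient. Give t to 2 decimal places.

Invert the lerp on the B channel (largest span, 143): t = (201 − 87) / (230 − 87) = 114/143 = 0.7972.
Check on R: (173 − 71)/(198 − 71) = 0.8031 ✓

0.80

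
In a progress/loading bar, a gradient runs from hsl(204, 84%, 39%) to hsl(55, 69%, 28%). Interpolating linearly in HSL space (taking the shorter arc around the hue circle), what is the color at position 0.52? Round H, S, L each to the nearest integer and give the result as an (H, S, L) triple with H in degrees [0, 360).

Hue arc: Δh = 55 − 204 = -149° (|Δh| ≤ 180, already the shorter path).
H = 204 + 0.52 × (-149) = 126.52 → 127°
S = 84 + 0.52 × (69 − 84) = 76.2 → 76%
L = 39 + 0.52 × (28 − 39) = 33.28 → 33%

(127, 76, 33)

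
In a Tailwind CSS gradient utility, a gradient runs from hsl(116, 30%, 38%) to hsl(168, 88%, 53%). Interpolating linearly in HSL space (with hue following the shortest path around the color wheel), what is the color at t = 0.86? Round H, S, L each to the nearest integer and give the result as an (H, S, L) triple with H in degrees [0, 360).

Hue arc: Δh = 168 − 116 = 52° (|Δh| ≤ 180, already the shorter path).
H = 116 + 0.86 × (52) = 160.72 → 161°
S = 30 + 0.86 × (88 − 30) = 79.88 → 80%
L = 38 + 0.86 × (53 − 38) = 50.9 → 51%

(161, 80, 51)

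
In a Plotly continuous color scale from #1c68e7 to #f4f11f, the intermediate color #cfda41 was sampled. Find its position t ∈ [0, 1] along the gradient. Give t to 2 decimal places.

Invert the lerp on the R channel (largest span, 216): t = (207 − 28) / (244 − 28) = 179/216 = 0.8287.
Check on G: (218 − 104)/(241 − 104) = 0.8321 ✓

0.83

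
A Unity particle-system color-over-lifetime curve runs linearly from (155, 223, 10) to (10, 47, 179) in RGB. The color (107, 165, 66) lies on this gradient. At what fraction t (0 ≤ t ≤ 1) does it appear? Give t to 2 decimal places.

Invert the lerp on the G channel (largest span, 176): t = (165 − 223) / (47 − 223) = -58/-176 = 0.32955.
Check on R: (107 − 155)/(10 − 155) = 0.331 ✓

0.33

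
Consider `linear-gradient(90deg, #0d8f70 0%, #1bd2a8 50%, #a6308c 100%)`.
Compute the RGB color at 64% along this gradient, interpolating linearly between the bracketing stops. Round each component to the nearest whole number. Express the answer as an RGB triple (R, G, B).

(66, 165, 160)

64% lies between the 50% and 100% stops, so the local fraction is t = (64 − 50)/(100 − 50) = 14/50 ≈ 0.28.
#1bd2a8 → (27, 210, 168); #a6308c → (166, 48, 140).
R = 27 + 0.28 × (166 − 27) = 65.92 → 66
G = 210 + 0.28 × (48 − 210) = 164.64 → 165
B = 168 + 0.28 × (140 − 168) = 160.16 → 160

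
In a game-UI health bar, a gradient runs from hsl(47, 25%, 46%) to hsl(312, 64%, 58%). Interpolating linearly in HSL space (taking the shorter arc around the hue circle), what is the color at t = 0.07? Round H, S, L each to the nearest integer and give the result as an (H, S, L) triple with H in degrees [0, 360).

(40, 28, 47)

Hue: 312 − 47 = 265°, but |265| > 180 so the shorter arc goes the other way: Δh = 265 − 360 = -95°.
H = 47 + 0.07 × (-95) = 40.35 → 40°
S = 25 + 0.07 × (64 − 25) = 27.73 → 28%
L = 46 + 0.07 × (58 − 46) = 46.84 → 47%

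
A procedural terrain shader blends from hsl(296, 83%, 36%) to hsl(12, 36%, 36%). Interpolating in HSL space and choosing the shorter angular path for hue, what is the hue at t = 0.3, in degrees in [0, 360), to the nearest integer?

319

Hue: 12 − 296 = -284°, but |-284| > 180 so the shorter arc goes the other way: Δh = -284 + 360 = 76°.
H = 296 + 0.3 × (76) = 318.8 → 319°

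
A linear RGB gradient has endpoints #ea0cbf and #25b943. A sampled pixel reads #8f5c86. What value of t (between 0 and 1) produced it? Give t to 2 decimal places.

0.46

Invert the lerp on the R channel (largest span, 197): t = (143 − 234) / (37 − 234) = -91/-197 = 0.46193.
Check on G: (92 − 12)/(185 − 12) = 0.4624 ✓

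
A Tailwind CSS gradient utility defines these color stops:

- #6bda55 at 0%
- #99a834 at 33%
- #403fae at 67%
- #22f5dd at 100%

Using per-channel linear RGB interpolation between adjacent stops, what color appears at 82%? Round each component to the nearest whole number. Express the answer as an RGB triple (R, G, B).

(50, 146, 195)

82% lies between the 67% and 100% stops, so the local fraction is t = (82 − 67)/(100 − 67) = 15/33 ≈ 0.4545.
#403fae → (64, 63, 174); #22f5dd → (34, 245, 221).
R = 64 + 0.4545 × (34 − 64) = 50.365 → 50
G = 63 + 0.4545 × (245 − 63) = 145.719 → 146
B = 174 + 0.4545 × (221 − 174) = 195.362 → 195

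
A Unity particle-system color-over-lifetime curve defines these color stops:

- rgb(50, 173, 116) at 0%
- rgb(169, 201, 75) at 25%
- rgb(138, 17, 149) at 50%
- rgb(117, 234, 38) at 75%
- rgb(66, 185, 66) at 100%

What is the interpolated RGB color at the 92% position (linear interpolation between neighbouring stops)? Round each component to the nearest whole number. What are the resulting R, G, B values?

(82, 201, 57)

92% lies between the 75% and 100% stops, so the local fraction is t = (92 − 75)/(100 − 75) = 17/25 ≈ 0.68.
R = 117 + 0.68 × (66 − 117) = 82.32 → 82
G = 234 + 0.68 × (185 − 234) = 200.68 → 201
B = 38 + 0.68 × (66 − 38) = 57.04 → 57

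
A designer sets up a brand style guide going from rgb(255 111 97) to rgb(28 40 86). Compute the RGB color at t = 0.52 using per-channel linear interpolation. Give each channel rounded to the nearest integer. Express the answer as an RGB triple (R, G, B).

(137, 74, 91)

R = 255 + 0.52 × (28 − 255) = 255 + 0.52 × -227 = 136.96 → 137
G = 111 + 0.52 × (40 − 111) = 111 + 0.52 × -71 = 74.08 → 74
B = 97 + 0.52 × (86 − 97) = 97 + 0.52 × -11 = 91.28 → 91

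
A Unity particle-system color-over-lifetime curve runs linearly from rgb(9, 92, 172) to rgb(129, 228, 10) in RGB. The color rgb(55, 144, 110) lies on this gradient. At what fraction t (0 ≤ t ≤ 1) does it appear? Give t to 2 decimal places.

0.38

Invert the lerp on the B channel (largest span, 162): t = (110 − 172) / (10 − 172) = -62/-162 = 0.38272.
Check on R: (55 − 9)/(129 − 9) = 0.3833 ✓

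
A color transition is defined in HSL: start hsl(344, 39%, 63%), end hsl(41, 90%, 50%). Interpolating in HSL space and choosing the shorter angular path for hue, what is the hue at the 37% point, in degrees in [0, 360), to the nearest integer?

Hue: 41 − 344 = -303°, but |-303| > 180 so the shorter arc goes the other way: Δh = -303 + 360 = 57°.
H = 344 + 0.37 × (57) = 365.09 → 365 → 365 mod 360 = 5°

5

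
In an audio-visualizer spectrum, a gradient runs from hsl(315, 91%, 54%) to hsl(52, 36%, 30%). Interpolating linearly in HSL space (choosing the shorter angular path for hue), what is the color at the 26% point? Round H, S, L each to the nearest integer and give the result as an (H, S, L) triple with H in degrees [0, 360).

Hue: 52 − 315 = -263°, but |-263| > 180 so the shorter arc goes the other way: Δh = -263 + 360 = 97°.
H = 315 + 0.26 × (97) = 340.22 → 340°
S = 91 + 0.26 × (36 − 91) = 76.7 → 77%
L = 54 + 0.26 × (30 − 54) = 47.76 → 48%

(340, 77, 48)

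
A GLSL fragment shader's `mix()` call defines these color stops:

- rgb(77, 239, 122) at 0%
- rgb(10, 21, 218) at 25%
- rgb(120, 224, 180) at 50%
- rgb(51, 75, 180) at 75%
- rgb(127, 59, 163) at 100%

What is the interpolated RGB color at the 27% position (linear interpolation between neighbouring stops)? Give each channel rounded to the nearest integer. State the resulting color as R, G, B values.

(19, 37, 215)

27% lies between the 25% and 50% stops, so the local fraction is t = (27 − 25)/(50 − 25) = 2/25 ≈ 0.08.
R = 10 + 0.08 × (120 − 10) = 18.8 → 19
G = 21 + 0.08 × (224 − 21) = 37.24 → 37
B = 218 + 0.08 × (180 − 218) = 214.96 → 215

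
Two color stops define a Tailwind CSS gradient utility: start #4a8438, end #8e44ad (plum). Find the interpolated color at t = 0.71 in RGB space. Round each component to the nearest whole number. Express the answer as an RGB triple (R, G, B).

(122, 87, 139)

#4a8438 → (74, 132, 56); #8e44ad → (142, 68, 173).
R = 74 + 0.71 × (142 − 74) = 74 + 0.71 × 68 = 122.28 → 122
G = 132 + 0.71 × (68 − 132) = 132 + 0.71 × -64 = 86.56 → 87
B = 56 + 0.71 × (173 − 56) = 56 + 0.71 × 117 = 139.07 → 139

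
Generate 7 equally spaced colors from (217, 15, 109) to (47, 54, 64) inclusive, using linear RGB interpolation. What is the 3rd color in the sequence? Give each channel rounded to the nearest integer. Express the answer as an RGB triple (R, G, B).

(160, 28, 94)

With 7 swatches and endpoints inclusive, swatch 3 sits at t = (3 − 1)/(7 − 1) = 2/6 ≈ 0.3333.
R = 217 + 0.3333 × (47 − 217) = 160.339 → 160
G = 15 + 0.3333 × (54 − 15) = 27.999 → 28
B = 109 + 0.3333 × (64 − 109) = 94.001 → 94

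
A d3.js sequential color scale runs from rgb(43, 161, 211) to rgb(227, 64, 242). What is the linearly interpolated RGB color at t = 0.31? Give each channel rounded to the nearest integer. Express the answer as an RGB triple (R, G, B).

R = 43 + 0.31 × (227 − 43) = 43 + 0.31 × 184 = 100.04 → 100
G = 161 + 0.31 × (64 − 161) = 161 + 0.31 × -97 = 130.93 → 131
B = 211 + 0.31 × (242 − 211) = 211 + 0.31 × 31 = 220.61 → 221
So the blended color is (100, 131, 221), about #6483dd.

(100, 131, 221)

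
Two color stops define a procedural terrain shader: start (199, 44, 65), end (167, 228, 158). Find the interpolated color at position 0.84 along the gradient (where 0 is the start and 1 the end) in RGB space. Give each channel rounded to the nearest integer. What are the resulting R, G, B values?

(172, 199, 143)

R = 199 + 0.84 × (167 − 199) = 199 + 0.84 × -32 = 172.12 → 172
G = 44 + 0.84 × (228 − 44) = 44 + 0.84 × 184 = 198.56 → 199
B = 65 + 0.84 × (158 − 65) = 65 + 0.84 × 93 = 143.12 → 143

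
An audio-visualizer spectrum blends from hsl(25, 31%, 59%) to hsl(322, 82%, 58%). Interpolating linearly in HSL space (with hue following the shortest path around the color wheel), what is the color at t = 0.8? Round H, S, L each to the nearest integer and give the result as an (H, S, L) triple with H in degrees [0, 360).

Hue: 322 − 25 = 297°, but |297| > 180 so the shorter arc goes the other way: Δh = 297 − 360 = -63°.
H = 25 + 0.8 × (-63) = -25.4 → -25 → -25 mod 360 = 335°
S = 31 + 0.8 × (82 − 31) = 71.8 → 72%
L = 59 + 0.8 × (58 − 59) = 58.2 → 58%

(335, 72, 58)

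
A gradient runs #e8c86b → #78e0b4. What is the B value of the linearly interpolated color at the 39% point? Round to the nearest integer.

B₁ = 107 (from #e8c86b), B₂ = 180 (from #78e0b4).
B = 107 + 0.39 × (180 − 107) = 135.47 → 135

135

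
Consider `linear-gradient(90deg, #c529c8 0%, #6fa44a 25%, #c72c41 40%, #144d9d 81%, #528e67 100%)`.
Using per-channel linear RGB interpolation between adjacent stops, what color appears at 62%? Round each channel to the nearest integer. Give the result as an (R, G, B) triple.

62% lies between the 40% and 81% stops, so the local fraction is t = (62 − 40)/(81 − 40) = 22/41 ≈ 0.5366.
#c72c41 → (199, 44, 65); #144d9d → (20, 77, 157).
R = 199 + 0.5366 × (20 − 199) = 102.949 → 103
G = 44 + 0.5366 × (77 − 44) = 61.708 → 62
B = 65 + 0.5366 × (157 − 65) = 114.367 → 114

(103, 62, 114)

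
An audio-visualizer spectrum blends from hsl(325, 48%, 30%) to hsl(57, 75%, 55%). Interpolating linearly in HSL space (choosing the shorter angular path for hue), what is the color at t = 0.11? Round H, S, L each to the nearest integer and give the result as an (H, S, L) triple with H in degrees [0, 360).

(335, 51, 33)

Hue: 57 − 325 = -268°, but |-268| > 180 so the shorter arc goes the other way: Δh = -268 + 360 = 92°.
H = 325 + 0.11 × (92) = 335.12 → 335°
S = 48 + 0.11 × (75 − 48) = 50.97 → 51%
L = 30 + 0.11 × (55 − 30) = 32.75 → 33%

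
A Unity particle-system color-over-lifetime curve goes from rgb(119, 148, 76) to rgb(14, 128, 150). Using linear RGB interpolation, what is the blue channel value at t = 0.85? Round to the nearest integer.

B = 76 + 0.85 × (150 − 76) = 138.9 → 139

139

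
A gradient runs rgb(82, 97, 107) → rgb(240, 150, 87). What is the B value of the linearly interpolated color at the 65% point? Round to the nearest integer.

94

B = 107 + 0.65 × (87 − 107) = 94 → 94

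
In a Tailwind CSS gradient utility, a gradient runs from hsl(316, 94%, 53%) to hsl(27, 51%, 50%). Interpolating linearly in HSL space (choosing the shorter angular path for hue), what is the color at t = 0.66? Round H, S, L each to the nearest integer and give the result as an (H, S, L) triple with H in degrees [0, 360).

(3, 66, 51)

Hue: 27 − 316 = -289°, but |-289| > 180 so the shorter arc goes the other way: Δh = -289 + 360 = 71°.
H = 316 + 0.66 × (71) = 362.86 → 363 → 363 mod 360 = 3°
S = 94 + 0.66 × (51 − 94) = 65.62 → 66%
L = 53 + 0.66 × (50 − 53) = 51.02 → 51%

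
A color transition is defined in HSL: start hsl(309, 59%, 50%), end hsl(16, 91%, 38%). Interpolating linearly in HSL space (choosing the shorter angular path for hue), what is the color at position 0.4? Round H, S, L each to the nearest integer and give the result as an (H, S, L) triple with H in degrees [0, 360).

Hue: 16 − 309 = -293°, but |-293| > 180 so the shorter arc goes the other way: Δh = -293 + 360 = 67°.
H = 309 + 0.4 × (67) = 335.8 → 336°
S = 59 + 0.4 × (91 − 59) = 71.8 → 72%
L = 50 + 0.4 × (38 − 50) = 45.2 → 45%

(336, 72, 45)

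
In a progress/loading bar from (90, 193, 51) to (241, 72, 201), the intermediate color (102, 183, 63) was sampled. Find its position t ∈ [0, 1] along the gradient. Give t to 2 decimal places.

0.08

Invert the lerp on the R channel (largest span, 151): t = (102 − 90) / (241 − 90) = 12/151 = 0.07947.
Check on G: (183 − 193)/(72 − 193) = 0.08264 ✓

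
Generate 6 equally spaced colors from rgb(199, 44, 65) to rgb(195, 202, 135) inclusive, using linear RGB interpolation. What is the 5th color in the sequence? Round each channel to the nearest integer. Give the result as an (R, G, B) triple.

(196, 170, 121)

With 6 swatches and endpoints inclusive, swatch 5 sits at t = (5 − 1)/(6 − 1) = 4/5 ≈ 0.8.
R = 199 + 0.8 × (195 − 199) = 195.8 → 196
G = 44 + 0.8 × (202 − 44) = 170.4 → 170
B = 65 + 0.8 × (135 − 65) = 121 → 121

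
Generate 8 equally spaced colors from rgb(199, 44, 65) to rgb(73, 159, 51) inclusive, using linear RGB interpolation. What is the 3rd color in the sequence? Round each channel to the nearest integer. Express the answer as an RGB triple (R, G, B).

With 8 swatches and endpoints inclusive, swatch 3 sits at t = (3 − 1)/(8 − 1) = 2/7 ≈ 0.2857.
R = 199 + 0.2857 × (73 − 199) = 163.002 → 163
G = 44 + 0.2857 × (159 − 44) = 76.856 → 77
B = 65 + 0.2857 × (51 − 65) = 61 → 61

(163, 77, 61)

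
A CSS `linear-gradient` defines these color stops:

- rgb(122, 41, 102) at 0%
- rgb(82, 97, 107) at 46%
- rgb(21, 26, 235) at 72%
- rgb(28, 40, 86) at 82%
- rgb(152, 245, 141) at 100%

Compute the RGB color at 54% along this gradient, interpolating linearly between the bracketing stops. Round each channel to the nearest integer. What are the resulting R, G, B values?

(63, 75, 146)

54% lies between the 46% and 72% stops, so the local fraction is t = (54 − 46)/(72 − 46) = 8/26 ≈ 0.3077.
R = 82 + 0.3077 × (21 − 82) = 63.23 → 63
G = 97 + 0.3077 × (26 − 97) = 75.153 → 75
B = 107 + 0.3077 × (235 − 107) = 146.386 → 146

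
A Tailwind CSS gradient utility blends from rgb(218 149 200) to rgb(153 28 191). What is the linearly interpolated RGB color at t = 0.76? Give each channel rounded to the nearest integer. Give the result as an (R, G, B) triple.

(169, 57, 193)

R = 218 + 0.76 × (153 − 218) = 218 + 0.76 × -65 = 168.6 → 169
G = 149 + 0.76 × (28 − 149) = 149 + 0.76 × -121 = 57.04 → 57
B = 200 + 0.76 × (191 − 200) = 200 + 0.76 × -9 = 193.16 → 193
So the blended color is (169, 57, 193), about #a939c1.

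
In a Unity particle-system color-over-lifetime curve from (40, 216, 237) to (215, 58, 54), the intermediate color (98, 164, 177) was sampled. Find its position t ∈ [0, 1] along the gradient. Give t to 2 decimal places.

0.33

Invert the lerp on the B channel (largest span, 183): t = (177 − 237) / (54 − 237) = -60/-183 = 0.32787.
Check on R: (98 − 40)/(215 − 40) = 0.3314 ✓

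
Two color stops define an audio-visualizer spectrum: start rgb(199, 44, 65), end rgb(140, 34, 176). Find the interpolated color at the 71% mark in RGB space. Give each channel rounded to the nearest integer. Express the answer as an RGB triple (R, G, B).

71% corresponds to t = 0.71.
R = 199 + 0.71 × (140 − 199) = 199 + 0.71 × -59 = 157.11 → 157
G = 44 + 0.71 × (34 − 44) = 44 + 0.71 × -10 = 36.9 → 37
B = 65 + 0.71 × (176 − 65) = 65 + 0.71 × 111 = 143.81 → 144

(157, 37, 144)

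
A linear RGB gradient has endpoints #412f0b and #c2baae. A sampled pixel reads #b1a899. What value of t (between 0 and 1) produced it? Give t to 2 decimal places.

0.87

Invert the lerp on the B channel (largest span, 163): t = (153 − 11) / (174 − 11) = 142/163 = 0.87117.
Check on R: (177 − 65)/(194 − 65) = 0.8682 ✓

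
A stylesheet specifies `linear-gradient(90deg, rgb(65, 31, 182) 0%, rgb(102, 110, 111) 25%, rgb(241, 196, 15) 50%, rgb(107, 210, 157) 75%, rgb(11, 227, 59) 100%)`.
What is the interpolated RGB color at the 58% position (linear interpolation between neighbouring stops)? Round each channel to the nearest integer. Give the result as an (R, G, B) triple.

58% lies between the 50% and 75% stops, so the local fraction is t = (58 − 50)/(75 − 50) = 8/25 ≈ 0.32.
R = 241 + 0.32 × (107 − 241) = 198.12 → 198
G = 196 + 0.32 × (210 − 196) = 200.48 → 200
B = 15 + 0.32 × (157 − 15) = 60.44 → 60

(198, 200, 60)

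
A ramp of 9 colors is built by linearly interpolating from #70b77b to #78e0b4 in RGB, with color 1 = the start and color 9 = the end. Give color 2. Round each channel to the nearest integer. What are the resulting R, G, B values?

(113, 188, 130)

With 9 swatches and endpoints inclusive, swatch 2 sits at t = (2 − 1)/(9 − 1) = 1/8 ≈ 0.125.
#70b77b → (112, 183, 123); #78e0b4 → (120, 224, 180).
R = 112 + 0.125 × (120 − 112) = 113 → 113
G = 183 + 0.125 × (224 − 183) = 188.125 → 188
B = 123 + 0.125 × (180 − 123) = 130.125 → 130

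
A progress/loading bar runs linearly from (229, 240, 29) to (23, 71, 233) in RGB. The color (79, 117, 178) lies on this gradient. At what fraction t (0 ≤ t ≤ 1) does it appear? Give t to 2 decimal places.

Invert the lerp on the R channel (largest span, 206): t = (79 − 229) / (23 − 229) = -150/-206 = 0.72816.
Check on G: (117 − 240)/(71 − 240) = 0.7278 ✓

0.73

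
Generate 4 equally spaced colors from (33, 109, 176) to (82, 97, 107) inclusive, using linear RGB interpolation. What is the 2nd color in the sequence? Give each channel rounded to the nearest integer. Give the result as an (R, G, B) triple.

(49, 105, 153)

With 4 swatches and endpoints inclusive, swatch 2 sits at t = (2 − 1)/(4 − 1) = 1/3 ≈ 0.3333.
R = 33 + 0.3333 × (82 − 33) = 49.332 → 49
G = 109 + 0.3333 × (97 − 109) = 105 → 105
B = 176 + 0.3333 × (107 − 176) = 153.002 → 153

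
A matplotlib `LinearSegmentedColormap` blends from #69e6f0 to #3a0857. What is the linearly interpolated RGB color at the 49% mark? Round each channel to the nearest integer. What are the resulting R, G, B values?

(82, 121, 165)

#69e6f0 → (105, 230, 240); #3a0857 → (58, 8, 87).
49% corresponds to t = 0.49.
R = 105 + 0.49 × (58 − 105) = 105 + 0.49 × -47 = 81.97 → 82
G = 230 + 0.49 × (8 − 230) = 230 + 0.49 × -222 = 121.22 → 121
B = 240 + 0.49 × (87 − 240) = 240 + 0.49 × -153 = 165.03 → 165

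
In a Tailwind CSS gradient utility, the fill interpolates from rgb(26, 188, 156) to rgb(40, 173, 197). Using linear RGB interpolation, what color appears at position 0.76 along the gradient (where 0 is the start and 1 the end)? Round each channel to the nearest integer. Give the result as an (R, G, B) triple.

(37, 177, 187)

R = 26 + 0.76 × (40 − 26) = 26 + 0.76 × 14 = 36.64 → 37
G = 188 + 0.76 × (173 − 188) = 188 + 0.76 × -15 = 176.6 → 177
B = 156 + 0.76 × (197 − 156) = 156 + 0.76 × 41 = 187.16 → 187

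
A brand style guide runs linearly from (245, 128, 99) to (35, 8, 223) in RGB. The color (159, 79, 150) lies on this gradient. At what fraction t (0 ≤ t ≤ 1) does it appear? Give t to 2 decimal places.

Invert the lerp on the R channel (largest span, 210): t = (159 − 245) / (35 − 245) = -86/-210 = 0.40952.
Check on G: (79 − 128)/(8 − 128) = 0.4083 ✓

0.41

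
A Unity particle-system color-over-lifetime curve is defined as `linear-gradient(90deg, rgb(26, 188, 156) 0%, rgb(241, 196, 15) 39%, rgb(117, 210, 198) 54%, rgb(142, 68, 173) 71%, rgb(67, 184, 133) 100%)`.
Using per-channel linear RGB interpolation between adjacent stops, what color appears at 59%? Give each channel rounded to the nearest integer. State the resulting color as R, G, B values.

59% lies between the 54% and 71% stops, so the local fraction is t = (59 − 54)/(71 − 54) = 5/17 ≈ 0.2941.
R = 117 + 0.2941 × (142 − 117) = 124.352 → 124
G = 210 + 0.2941 × (68 − 210) = 168.238 → 168
B = 198 + 0.2941 × (173 − 198) = 190.648 → 191

(124, 168, 191)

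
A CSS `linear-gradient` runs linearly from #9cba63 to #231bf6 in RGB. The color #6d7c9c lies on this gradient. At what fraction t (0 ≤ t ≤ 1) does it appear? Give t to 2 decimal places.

Invert the lerp on the G channel (largest span, 159): t = (124 − 186) / (27 − 186) = -62/-159 = 0.38994.
Check on R: (109 − 156)/(35 − 156) = 0.3884 ✓

0.39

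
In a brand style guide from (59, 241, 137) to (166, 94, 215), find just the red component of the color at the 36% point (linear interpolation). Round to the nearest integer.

R = 59 + 0.36 × (166 − 59) = 97.52 → 98

98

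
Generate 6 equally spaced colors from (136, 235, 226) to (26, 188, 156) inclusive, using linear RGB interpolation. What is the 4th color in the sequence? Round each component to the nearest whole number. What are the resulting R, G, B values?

(70, 207, 184)

With 6 swatches and endpoints inclusive, swatch 4 sits at t = (4 − 1)/(6 − 1) = 3/5 ≈ 0.6.
R = 136 + 0.6 × (26 − 136) = 70 → 70
G = 235 + 0.6 × (188 − 235) = 206.8 → 207
B = 226 + 0.6 × (156 − 226) = 184 → 184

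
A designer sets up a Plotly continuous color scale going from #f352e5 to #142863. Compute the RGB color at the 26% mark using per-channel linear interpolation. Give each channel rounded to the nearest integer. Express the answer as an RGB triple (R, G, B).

(185, 71, 195)

#f352e5 → (243, 82, 229); #142863 → (20, 40, 99).
26% corresponds to t = 0.26.
R = 243 + 0.26 × (20 − 243) = 243 + 0.26 × -223 = 185.02 → 185
G = 82 + 0.26 × (40 − 82) = 82 + 0.26 × -42 = 71.08 → 71
B = 229 + 0.26 × (99 − 229) = 229 + 0.26 × -130 = 195.2 → 195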